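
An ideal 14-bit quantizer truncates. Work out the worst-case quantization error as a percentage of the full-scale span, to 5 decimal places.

Truncating → worst-case error = 1 LSB = V_FS/2^14, so 100/16384 = 0.00610352 % of full scale.

0.00610 %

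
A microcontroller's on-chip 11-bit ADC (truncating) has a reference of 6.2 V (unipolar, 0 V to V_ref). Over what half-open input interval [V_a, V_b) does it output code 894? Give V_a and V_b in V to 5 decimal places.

LSB = 6.2/2^11 = 3.027 mV.
V_a = V_low + 894·LSB = 2.70645 V; V_b = V_low + 895·LSB = 2.70947 V.

[2.70645 V, 2.70947 V)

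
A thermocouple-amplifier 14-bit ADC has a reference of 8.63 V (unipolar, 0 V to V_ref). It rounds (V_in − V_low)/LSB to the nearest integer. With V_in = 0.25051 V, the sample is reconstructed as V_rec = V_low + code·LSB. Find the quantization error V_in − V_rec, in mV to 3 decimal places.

Step size: 8.63 V ÷ 2^14 = 0.527 mV.
(0.25051 − 0)/0.000526733 = 475.5916; round gives code 476.
Code 476 maps back to 0 + 476×0.000526733 V = 0.2507251 V.
V_in − V_rec = -0.000215098 V = -0.215 mV.

-0.215 mV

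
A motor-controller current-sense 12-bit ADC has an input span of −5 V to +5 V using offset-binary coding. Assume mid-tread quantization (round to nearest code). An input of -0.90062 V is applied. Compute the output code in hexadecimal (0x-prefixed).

LSB = 10 V / 4096 = 2.441 mV.
(-0.90062 − (−5)) / 0.00244141 = 1679.106 LSBs.
Round → code 1679.
In hexadecimal (0x-prefixed): 0x68F.

code 0x68F (decimal 1679)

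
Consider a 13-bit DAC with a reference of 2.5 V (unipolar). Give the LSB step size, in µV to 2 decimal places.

Full-scale span = 2.5 V.
LSB = 2.5 / 2^13 = 2.5 / 8192 = 0.000305176 V = 305.18 µV.

305.18 µV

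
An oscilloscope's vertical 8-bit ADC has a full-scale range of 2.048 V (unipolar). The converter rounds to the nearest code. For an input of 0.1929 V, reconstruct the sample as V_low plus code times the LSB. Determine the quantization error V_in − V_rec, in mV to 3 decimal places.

0.900 mV

Step size: 2.048 V ÷ 2^8 = 8.000 mV.
(V_in − V_low)/LSB = (0.1929 − 0)/0.008 = 24.1125 → code 24 (round).
Code 24 maps back to 0 + 24×0.008 V = 0.192 V.
Error = 0.1929 − 0.192 = 0.0009 V = 0.900 mV.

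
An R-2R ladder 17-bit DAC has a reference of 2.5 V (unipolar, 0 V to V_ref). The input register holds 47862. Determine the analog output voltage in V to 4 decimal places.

0.9129 V

LSB = 2.5 V / 2^17 = 19.07 µV.
V_out = 0 + 47862 × 1.90735e-05 V = 0.912895 V.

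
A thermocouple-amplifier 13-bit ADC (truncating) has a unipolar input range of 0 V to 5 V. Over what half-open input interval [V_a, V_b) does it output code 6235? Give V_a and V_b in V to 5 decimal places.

[3.80554 V, 3.80615 V)

LSB = 5/2^13 = 0.610 mV.
V_a = V_low + 6235·LSB = 3.80554 V; V_b = V_low + 6236·LSB = 3.80615 V.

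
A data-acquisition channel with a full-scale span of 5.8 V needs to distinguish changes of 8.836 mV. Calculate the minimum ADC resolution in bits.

10 bits

Number of steps required ≥ 5.8 V / 8.836 mV = 656.41.
Need 2^N ≥ 656.41; 2^9 = 512, 2^10 = 1024.
Minimum N = 10.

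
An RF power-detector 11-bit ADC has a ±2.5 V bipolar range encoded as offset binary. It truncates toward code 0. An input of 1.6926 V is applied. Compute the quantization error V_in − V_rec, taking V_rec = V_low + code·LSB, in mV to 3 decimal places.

Step size: 5 V ÷ 2^11 = 2.441 mV.
(1.6926 − (−2.5))/0.00244141 = 1717.2890; ⌊·⌋ gives code 1717.
Reconstructed: 1.6918945 V.
Difference: 0.000705469 V → 0.705 mV.

0.705 mV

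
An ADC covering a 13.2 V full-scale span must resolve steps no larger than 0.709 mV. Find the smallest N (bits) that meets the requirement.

15 bits

Number of steps required ≥ 13.2 V / 0.709 mV = 18617.77.
Need 2^N ≥ 18617.77; 2^14 = 16384, 2^15 = 32768.
Minimum N = 15.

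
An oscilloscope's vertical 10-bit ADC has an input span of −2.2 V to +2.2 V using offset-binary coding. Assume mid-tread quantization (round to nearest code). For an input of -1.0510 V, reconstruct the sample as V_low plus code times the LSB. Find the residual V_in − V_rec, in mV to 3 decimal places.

Step size: 4.4 V ÷ 2^10 = 4.297 mV.
(V_in − V_low)/LSB = (-1.0510 − (−2.2))/0.00429688 = 267.4036 → code 267 (round).
Reconstructed: -1.0527344 V.
Error = -1.0510 − (−1.0527344) = 0.00173438 V = 1.734 mV.

1.734 mV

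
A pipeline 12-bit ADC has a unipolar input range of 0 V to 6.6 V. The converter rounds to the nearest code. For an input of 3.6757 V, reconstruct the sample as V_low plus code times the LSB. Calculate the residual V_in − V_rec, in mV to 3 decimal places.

0.261 mV

Step size: 6.6 V ÷ 2^12 = 1.611 mV.
(V_in − V_low)/LSB = (3.6757 − 0)/0.00161133 = 2281.1617 → code 2281 (round).
Reconstructed: 3.6754395 V.
Error = 3.6757 − 3.6754395 = 0.000260547 V = 0.261 mV.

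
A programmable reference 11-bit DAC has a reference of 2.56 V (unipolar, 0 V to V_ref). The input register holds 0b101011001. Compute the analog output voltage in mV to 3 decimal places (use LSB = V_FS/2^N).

431.250 mV

LSB = 2.56 V / 2^11 = 1.250 mV.
Code 0b101011001 = 345 decimal.
V_out = 0 + 345 × 0.00125 V = 0.43125 V.
= 431.250 mV.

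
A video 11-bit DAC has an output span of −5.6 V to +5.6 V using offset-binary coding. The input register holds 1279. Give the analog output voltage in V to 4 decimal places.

LSB = 11.2 V / 2^11 = 5.469 mV.
V_out = (−5.6) + 1279 × 0.00546875 V = 1.39453 V.

1.3945 V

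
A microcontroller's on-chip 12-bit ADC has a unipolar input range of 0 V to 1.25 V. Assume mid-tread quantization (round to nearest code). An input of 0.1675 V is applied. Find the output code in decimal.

code 549

Full-scale span = 1.25 V; LSB = 1.25/2^12 = 305.18 µV.
(0.1675 − 0) / 0.000305176 = 548.864 LSBs.
round(548.864) = 549.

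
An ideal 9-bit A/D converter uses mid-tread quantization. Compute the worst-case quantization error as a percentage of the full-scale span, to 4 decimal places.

Rounding → worst-case error = ½ LSB = V_FS/2^10, so 100/1024 = 0.0976562 % of full scale.

0.0977 %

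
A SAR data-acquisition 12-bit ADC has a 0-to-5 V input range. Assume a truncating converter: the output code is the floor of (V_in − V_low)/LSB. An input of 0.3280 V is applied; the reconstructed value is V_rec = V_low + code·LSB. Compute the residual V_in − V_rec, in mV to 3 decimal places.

Step size: 5 V ÷ 2^12 = 1.221 mV.
(V_in − V_low)/LSB = (0.3280 − 0)/0.0012207 = 268.6976 → code 268 (floor).
Reconstructed: 0.32714844 V.
Error = 0.3280 − 0.32714844 = 0.000851562 V = 0.852 mV.

0.852 mV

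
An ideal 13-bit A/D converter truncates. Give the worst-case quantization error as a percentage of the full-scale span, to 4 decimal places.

Truncating → worst-case error = 1 LSB = V_FS/2^13, so 100/8192 = 0.012207 % of full scale.

0.0122 %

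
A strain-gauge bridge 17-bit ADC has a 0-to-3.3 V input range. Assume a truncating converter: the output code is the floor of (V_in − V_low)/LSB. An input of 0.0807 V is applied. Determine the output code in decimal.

LSB = 3.3 V / 131072 = 25.18 µV.
(0.0807 − 0) / 2.5177e-05 = 3205.306 LSBs.
Floor → code 3205.

code 3205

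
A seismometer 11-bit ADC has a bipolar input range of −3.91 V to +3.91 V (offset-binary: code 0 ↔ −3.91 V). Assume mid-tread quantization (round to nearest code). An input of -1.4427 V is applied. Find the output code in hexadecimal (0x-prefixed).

Full-scale span = 7.82 V; LSB = 7.82/2^11 = 3.818 mV.
(-1.4427 − (−3.91)) / 0.00381836 = 646.168 LSBs.
round(646.168) = 646.
In hexadecimal (0x-prefixed): 0x286.

code 0x286 (decimal 646)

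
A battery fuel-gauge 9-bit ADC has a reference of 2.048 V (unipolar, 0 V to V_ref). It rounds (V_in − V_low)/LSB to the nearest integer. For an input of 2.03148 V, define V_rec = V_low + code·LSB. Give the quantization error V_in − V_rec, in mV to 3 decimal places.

One LSB is 2.048 V / 512 = 4.000 mV.
(V_in − V_low)/LSB = (2.03148 − 0)/0.004 = 507.8700 → code 508 (round).
Code 508 maps back to 0 + 508×0.004 V = 2.032 V.
V_in − V_rec = -0.00052 V = -0.520 mV.

-0.520 mV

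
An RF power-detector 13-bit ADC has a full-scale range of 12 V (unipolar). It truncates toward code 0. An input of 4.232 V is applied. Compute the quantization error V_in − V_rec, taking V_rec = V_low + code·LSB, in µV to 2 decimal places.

66.41 µV

One LSB is 12 V / 8192 = 1.465 mV.
Scaled input = 2889.0453 LSBs, so code = 2889.
Reconstructed: 4.2319336 V.
V_in − V_rec = 6.64063e-05 V = 66.41 µV.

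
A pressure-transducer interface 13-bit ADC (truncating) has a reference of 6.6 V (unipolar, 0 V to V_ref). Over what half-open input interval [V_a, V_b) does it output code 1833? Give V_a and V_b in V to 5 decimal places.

[1.47678 V, 1.47759 V)

LSB = 6.6/2^13 = 0.806 mV.
V_a = V_low + 1833·LSB = 1.47678 V; V_b = V_low + 1834·LSB = 1.47759 V.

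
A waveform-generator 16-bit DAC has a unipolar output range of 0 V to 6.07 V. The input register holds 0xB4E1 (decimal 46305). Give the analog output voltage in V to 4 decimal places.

4.2888 V

LSB = 6.07 V / 2^16 = 92.62 µV.
Code 0xB4E1 = 46305 decimal.
V_out = 0 + 46305 × 9.26208e-05 V = 4.28881 V.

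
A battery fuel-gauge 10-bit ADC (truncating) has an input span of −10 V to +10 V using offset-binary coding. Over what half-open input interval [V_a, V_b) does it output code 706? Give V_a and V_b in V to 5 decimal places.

[3.78906 V, 3.80859 V)

LSB = 20/2^10 = 19.531 mV.
V_a = V_low + 706·LSB = 3.78906 V; V_b = V_low + 707·LSB = 3.80859 V.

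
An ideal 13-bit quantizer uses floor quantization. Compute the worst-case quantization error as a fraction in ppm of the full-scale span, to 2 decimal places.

122.07 ppm

Truncating → worst-case error = 1 LSB = V_FS/2^13, so 1e+06/8192 = 122.07 ppm of full scale.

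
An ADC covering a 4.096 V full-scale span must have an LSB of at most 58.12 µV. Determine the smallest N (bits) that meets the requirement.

Number of steps required ≥ 4.096 V / 58.12 µV = 70474.88.
Need 2^N ≥ 70474.88; 2^16 = 65536, 2^17 = 131072.
Minimum N = 17.

17 bits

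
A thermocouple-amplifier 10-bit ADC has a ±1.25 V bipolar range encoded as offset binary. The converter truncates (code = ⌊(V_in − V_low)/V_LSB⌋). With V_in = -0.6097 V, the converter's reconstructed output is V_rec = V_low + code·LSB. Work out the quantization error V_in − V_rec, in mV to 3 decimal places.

0.652 mV

One LSB is 2.5 V / 1024 = 2.441 mV.
(V_in − V_low)/LSB = (-0.6097 − (−1.25))/0.00244141 = 262.2669 → code 262 (floor).
Code 262 maps back to (−1.25) + 262×0.00244141 V = -0.61035156 V.
V_in − V_rec = 0.000651563 V = 0.652 mV.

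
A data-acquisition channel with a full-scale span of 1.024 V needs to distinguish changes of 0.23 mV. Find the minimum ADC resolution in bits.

13 bits

Number of steps required ≥ 1.024 V / 0.23 mV = 4452.17.
Need 2^N ≥ 4452.17; 2^12 = 4096, 2^13 = 8192.
Minimum N = 13.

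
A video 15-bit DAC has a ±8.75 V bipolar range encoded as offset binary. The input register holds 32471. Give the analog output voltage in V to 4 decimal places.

8.5914 V

LSB = 17.5 V / 2^15 = 0.534 mV.
V_out = (−8.75) + 32471 × 0.000534058 V = 8.59138 V.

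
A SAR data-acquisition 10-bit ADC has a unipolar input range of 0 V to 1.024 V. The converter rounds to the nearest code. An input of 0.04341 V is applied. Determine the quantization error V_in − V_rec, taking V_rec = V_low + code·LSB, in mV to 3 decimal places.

0.410 mV

LSB = 1.024/2^10 = 1.000 mV.
Scaled input = 43.4100 LSBs, so code = 43.
V_rec = 0 + 43·0.001 = 0.043 V.
Difference: 0.00041 V → 0.410 mV.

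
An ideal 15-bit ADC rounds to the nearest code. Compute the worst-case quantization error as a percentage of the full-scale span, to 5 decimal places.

Rounding → worst-case error = ½ LSB = V_FS/2^16, so 100/65536 = 0.00152588 % of full scale.

0.00153 %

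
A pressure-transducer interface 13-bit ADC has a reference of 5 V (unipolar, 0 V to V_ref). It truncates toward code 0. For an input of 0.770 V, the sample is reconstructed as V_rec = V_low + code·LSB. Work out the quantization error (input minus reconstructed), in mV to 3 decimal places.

0.347 mV

LSB = 5/2^13 = 0.610 mV.
(0.770 − 0)/0.000610352 = 1261.5680; ⌊·⌋ gives code 1261.
V_rec = 0 + 1261·0.000610352 = 0.76965332 V.
Error = 0.770 − 0.76965332 = 0.00034668 V = 0.347 mV.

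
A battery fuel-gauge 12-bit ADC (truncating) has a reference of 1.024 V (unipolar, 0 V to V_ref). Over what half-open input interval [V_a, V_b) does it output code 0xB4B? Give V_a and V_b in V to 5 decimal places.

LSB = 1.024/2^12 = 250.00 µV.
Code 0xB4B = 2891 decimal.
V_a = V_low + 2891·LSB = 0.72275 V; V_b = V_low + 2892·LSB = 0.723 V.

[0.72275 V, 0.72300 V)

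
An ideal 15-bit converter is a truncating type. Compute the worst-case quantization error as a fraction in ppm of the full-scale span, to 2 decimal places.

Truncating → worst-case error = 1 LSB = V_FS/2^15, so 1e+06/32768 = 30.5176 ppm of full scale.

30.52 ppm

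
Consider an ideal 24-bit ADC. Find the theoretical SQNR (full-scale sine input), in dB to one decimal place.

SNR ≈ 6.02·N + 1.76 dB = 6.02·24 + 1.76 = 146.24 dB.

146.2 dB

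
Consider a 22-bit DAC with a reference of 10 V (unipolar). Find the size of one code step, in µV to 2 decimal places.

Full-scale span = 10 V.
LSB = 10 / 2^22 = 10 / 4194304 = 2.38419e-06 V = 2.38 µV.

2.38 µV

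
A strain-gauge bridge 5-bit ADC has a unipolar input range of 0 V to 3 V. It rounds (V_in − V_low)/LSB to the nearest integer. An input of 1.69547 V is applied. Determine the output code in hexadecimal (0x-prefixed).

code 0x12 (decimal 18)

Full-scale span = 3 V; LSB = 3/2^5 = 93.750 mV.
Input sits at 18.085 steps above V_low.
So the output code is 18.
In hexadecimal (0x-prefixed): 0x12.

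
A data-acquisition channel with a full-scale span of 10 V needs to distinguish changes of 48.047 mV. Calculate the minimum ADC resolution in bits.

8 bits

Number of steps required ≥ 10 V / 48.047 mV = 208.13.
Need 2^N ≥ 208.13; 2^7 = 128, 2^8 = 256.
Minimum N = 8.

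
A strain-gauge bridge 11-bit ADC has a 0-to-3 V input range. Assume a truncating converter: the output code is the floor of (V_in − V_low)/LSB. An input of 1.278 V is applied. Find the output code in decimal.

code 872

Full-scale span = 3 V; LSB = 3/2^11 = 1.465 mV.
Input sits at 872.448 steps above V_low.
⌊·⌋(872.448) = 872.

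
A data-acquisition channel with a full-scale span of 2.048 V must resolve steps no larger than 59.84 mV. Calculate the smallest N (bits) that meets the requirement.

Number of steps required ≥ 2.048 V / 59.84 mV = 34.22.
Need 2^N ≥ 34.22; 2^5 = 32, 2^6 = 64.
Minimum N = 6.

6 bits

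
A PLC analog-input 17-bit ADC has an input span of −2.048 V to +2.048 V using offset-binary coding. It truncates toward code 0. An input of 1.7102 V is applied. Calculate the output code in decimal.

Full-scale span = 4.096 V; LSB = 4.096/2^17 = 31.25 µV.
(V_in − V_low)/LSB = (1.7102 − (−2.048)) / 3.125e-05 = 120262.400.
Floor → code 120262.

code 120262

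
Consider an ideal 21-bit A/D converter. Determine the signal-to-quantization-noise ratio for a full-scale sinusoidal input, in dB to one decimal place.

SNR ≈ 6.02·N + 1.76 dB = 6.02·21 + 1.76 = 128.18 dB.

128.2 dB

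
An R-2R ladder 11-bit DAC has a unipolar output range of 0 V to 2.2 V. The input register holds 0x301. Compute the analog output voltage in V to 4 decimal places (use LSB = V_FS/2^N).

LSB = 2.2 V / 2^11 = 1.074 mV.
Code 0x301 = 769 decimal.
V_out = 0 + 769 × 0.00107422 V = 0.826074 V.

0.8261 V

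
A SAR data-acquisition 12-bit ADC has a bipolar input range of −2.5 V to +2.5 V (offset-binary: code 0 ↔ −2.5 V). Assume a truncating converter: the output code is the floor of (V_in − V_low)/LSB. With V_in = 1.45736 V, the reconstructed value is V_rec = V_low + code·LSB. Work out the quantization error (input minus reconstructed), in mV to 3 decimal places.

One LSB is 5 V / 4096 = 1.221 mV.
(V_in − V_low)/LSB = (1.45736 − (−2.5))/0.0012207 = 3241.8693 → code 3241 (floor).
Code 3241 maps back to (−2.5) + 3241×0.0012207 V = 1.4562988 V.
V_in − V_rec = 0.00106117 V = 1.061 mV.

1.061 mV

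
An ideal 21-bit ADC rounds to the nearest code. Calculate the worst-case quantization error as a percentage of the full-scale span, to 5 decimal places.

Rounding → worst-case error = ½ LSB = V_FS/2^22, so 100/4194304 = 2.38419e-05 % of full scale.

0.00002 %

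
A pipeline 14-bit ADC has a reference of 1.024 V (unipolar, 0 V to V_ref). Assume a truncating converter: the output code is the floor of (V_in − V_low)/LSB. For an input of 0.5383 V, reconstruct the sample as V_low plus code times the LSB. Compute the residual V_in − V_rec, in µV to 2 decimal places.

50.00 µV

Step size: 1.024 V ÷ 2^14 = 62.50 µV.
Scaled input = 8612.8000 LSBs, so code = 8612.
V_rec = 0 + 8612·6.25e-05 = 0.53825 V.
Error = 0.5383 − 0.53825 = 5e-05 V = 50.00 µV.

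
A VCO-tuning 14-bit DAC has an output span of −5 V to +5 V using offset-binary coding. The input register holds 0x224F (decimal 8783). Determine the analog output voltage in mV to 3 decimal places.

360.718 mV

LSB = 10 V / 2^14 = 0.610 mV.
Code 0x224F = 8783 decimal.
V_out = (−5) + 8783 × 0.000610352 V = 0.360718 V.
= 360.718 mV.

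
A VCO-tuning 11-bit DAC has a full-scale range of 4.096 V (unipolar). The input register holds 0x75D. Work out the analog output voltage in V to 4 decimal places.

LSB = 4.096 V / 2^11 = 2.000 mV.
Code 0x75D = 1885 decimal.
V_out = 0 + 1885 × 0.002 V = 3.77 V.

3.7700 V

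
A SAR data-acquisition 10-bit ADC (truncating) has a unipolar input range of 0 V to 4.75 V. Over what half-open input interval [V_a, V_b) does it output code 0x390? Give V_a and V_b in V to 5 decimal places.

[4.23047 V, 4.23511 V)

LSB = 4.75/2^10 = 4.639 mV.
Code 0x390 = 912 decimal.
V_a = V_low + 912·LSB = 4.23047 V; V_b = V_low + 913·LSB = 4.23511 V.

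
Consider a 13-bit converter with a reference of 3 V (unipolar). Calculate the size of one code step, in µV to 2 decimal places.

366.21 µV

Full-scale span = 3 V.
LSB = 3 / 2^13 = 3 / 8192 = 0.000366211 V = 366.21 µV.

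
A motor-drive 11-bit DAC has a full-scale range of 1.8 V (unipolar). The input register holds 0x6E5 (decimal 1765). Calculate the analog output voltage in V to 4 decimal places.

LSB = 1.8 V / 2^11 = 0.879 mV.
Code 0x6E5 = 1765 decimal.
V_out = 0 + 1765 × 0.000878906 V = 1.55127 V.

1.5513 V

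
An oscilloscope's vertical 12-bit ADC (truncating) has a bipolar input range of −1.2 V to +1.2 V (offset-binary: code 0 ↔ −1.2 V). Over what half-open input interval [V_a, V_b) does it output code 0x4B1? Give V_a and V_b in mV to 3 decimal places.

LSB = 2.4/2^12 = 0.586 mV.
Code 0x4B1 = 1201 decimal.
V_a = V_low + 1201·LSB = -0.496289 V; V_b = V_low + 1202·LSB = -0.495703 V.

[-496.289 mV, -495.703 mV)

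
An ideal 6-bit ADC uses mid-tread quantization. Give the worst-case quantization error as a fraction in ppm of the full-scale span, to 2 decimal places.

7812.50 ppm

Rounding → worst-case error = ½ LSB = V_FS/2^7, so 1e+06/128 = 7812.5 ppm of full scale.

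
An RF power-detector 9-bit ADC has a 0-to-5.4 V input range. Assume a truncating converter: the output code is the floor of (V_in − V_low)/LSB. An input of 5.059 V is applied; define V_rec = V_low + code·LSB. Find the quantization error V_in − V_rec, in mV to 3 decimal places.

Step size: 5.4 V ÷ 2^9 = 10.547 mV.
(5.059 − 0)/0.0105469 = 479.6681; ⌊·⌋ gives code 479.
Code 479 maps back to 0 + 479×0.0105469 V = 5.0519531 V.
V_in − V_rec = 0.00704688 V = 7.047 mV.

7.047 mV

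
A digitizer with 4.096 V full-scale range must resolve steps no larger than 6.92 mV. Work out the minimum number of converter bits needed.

10 bits

Number of steps required ≥ 4.096 V / 6.92 mV = 591.91.
Need 2^N ≥ 591.91; 2^9 = 512, 2^10 = 1024.
Minimum N = 10.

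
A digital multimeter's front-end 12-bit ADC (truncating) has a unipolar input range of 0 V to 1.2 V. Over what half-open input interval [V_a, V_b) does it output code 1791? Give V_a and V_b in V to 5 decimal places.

[0.52471 V, 0.52500 V)

LSB = 1.2/2^12 = 292.97 µV.
V_a = V_low + 1791·LSB = 0.524707 V; V_b = V_low + 1792·LSB = 0.525 V.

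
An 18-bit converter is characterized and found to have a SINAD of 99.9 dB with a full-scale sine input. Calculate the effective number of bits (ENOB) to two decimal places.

ENOB = (SINAD − 1.76) / 6.02 = (99.9 − 1.76)/6.02 = 16.302.

16.30 bits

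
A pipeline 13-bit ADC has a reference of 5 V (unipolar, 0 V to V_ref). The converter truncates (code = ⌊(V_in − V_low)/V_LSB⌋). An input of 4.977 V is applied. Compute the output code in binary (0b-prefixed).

code 0b1111111011010 (decimal 8154)

With 8192 levels over 5 V, one step is 0.610 mV.
Input sits at 8154.317 steps above V_low.
So the output code is 8154.
In binary (0b-prefixed): 0b1111111011010.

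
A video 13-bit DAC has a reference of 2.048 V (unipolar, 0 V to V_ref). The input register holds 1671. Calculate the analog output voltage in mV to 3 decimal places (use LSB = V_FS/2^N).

417.750 mV

LSB = 2.048 V / 2^13 = 250.00 µV.
V_out = 0 + 1671 × 0.00025 V = 0.41775 V.
= 417.750 mV.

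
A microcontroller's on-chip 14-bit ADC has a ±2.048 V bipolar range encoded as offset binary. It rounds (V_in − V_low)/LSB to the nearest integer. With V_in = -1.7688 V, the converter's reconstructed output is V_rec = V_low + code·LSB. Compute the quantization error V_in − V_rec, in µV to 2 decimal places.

Step size: 4.096 V ÷ 2^14 = 250.00 µV.
(-1.7688 − (−2.048))/0.00025 = 1116.8000; round gives code 1117.
Reconstructed: -1.76875 V.
Error = -1.7688 − (−1.76875) = -5e-05 V = -50.00 µV.

-50.00 µV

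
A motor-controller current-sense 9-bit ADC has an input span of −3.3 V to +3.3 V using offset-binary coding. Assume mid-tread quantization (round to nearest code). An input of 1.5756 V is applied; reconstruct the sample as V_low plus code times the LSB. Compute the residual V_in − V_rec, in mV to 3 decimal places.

Step size: 6.6 V ÷ 2^9 = 12.891 mV.
(1.5756 − (−3.3))/0.0128906 = 378.2284; round gives code 378.
Code 378 maps back to (−3.3) + 378×0.0128906 V = 1.5726563 V.
Difference: 0.00294375 V → 2.944 mV.

2.944 mV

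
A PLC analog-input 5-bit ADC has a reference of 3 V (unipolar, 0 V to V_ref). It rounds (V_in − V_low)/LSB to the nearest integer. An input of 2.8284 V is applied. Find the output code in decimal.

LSB = 3 V / 32 = 93.750 mV.
(V_in − V_low)/LSB = (2.8284 − 0) / 0.09375 = 30.170.
So the output code is 30.

code 30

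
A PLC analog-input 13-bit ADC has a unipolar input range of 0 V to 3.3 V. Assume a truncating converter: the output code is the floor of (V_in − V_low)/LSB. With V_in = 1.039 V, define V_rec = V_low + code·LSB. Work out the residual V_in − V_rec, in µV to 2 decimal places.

96.19 µV

Step size: 3.3 V ÷ 2^13 = 402.83 µV.
(1.039 − 0)/0.000402832 = 2579.2388; ⌊·⌋ gives code 2579.
V_rec = 0 + 2579·0.000402832 = 1.0389038 V.
Error = 1.039 − 1.0389038 = 9.61914e-05 V = 96.19 µV.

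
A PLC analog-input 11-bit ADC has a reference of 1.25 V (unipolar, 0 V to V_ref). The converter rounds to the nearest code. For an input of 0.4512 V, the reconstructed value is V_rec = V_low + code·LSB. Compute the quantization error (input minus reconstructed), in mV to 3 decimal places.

Step size: 1.25 V ÷ 2^11 = 0.610 mV.
(V_in − V_low)/LSB = (0.4512 − 0)/0.000610352 = 739.2461 → code 739 (round).
Code 739 maps back to 0 + 739×0.000610352 V = 0.4510498 V.
V_in − V_rec = 0.000150195 V = 0.150 mV.

0.150 mV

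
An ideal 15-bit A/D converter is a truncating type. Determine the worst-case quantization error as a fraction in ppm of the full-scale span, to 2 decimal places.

30.52 ppm

Truncating → worst-case error = 1 LSB = V_FS/2^15, so 1e+06/32768 = 30.5176 ppm of full scale.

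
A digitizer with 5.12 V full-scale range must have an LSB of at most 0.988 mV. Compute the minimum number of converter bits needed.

Number of steps required ≥ 5.12 V / 0.988 mV = 5182.19.
Need 2^N ≥ 5182.19; 2^12 = 4096, 2^13 = 8192.
Minimum N = 13.

13 bits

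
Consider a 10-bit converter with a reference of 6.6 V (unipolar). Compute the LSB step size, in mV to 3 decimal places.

6.445 mV

Full-scale span = 6.6 V.
LSB = 6.6 / 2^10 = 6.6 / 1024 = 0.00644531 V = 6.445 mV.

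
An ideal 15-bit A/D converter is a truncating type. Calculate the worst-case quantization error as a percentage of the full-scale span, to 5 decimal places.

Truncating → worst-case error = 1 LSB = V_FS/2^15, so 100/32768 = 0.00305176 % of full scale.

0.00305 %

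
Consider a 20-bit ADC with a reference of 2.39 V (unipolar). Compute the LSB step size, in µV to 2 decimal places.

2.28 µV

Full-scale span = 2.39 V.
LSB = 2.39 / 2^20 = 2.39 / 1048576 = 2.27928e-06 V = 2.28 µV.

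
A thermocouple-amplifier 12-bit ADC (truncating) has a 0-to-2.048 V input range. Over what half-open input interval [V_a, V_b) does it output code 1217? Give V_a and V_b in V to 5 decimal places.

[0.60850 V, 0.60900 V)

LSB = 2.048/2^12 = 0.500 mV.
V_a = V_low + 1217·LSB = 0.6085 V; V_b = V_low + 1218·LSB = 0.609 V.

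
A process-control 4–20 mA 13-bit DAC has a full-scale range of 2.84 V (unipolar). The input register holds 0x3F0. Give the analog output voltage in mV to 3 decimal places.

349.453 mV

LSB = 2.84 V / 2^13 = 346.68 µV.
Code 0x3F0 = 1008 decimal.
V_out = 0 + 1008 × 0.00034668 V = 0.349453 V.
= 349.453 mV.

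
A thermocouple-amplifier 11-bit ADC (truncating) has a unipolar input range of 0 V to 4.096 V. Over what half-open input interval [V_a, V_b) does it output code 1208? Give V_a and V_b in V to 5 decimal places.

LSB = 4.096/2^11 = 2.000 mV.
V_a = V_low + 1208·LSB = 2.416 V; V_b = V_low + 1209·LSB = 2.418 V.

[2.41600 V, 2.41800 V)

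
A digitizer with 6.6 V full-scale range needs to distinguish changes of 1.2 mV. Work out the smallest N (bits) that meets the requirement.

13 bits

Number of steps required ≥ 6.6 V / 1.2 mV = 5500.00.
Need 2^N ≥ 5500.00; 2^12 = 4096, 2^13 = 8192.
Minimum N = 13.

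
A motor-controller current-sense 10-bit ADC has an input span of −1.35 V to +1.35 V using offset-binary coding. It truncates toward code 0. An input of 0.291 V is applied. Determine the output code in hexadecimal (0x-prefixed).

Full-scale span = 2.7 V; LSB = 2.7/2^10 = 2.637 mV.
(0.291 − (−1.35)) / 0.00263672 = 622.364 LSBs.
⌊·⌋(622.364) = 622.
In hexadecimal (0x-prefixed): 0x26E.

code 0x26E (decimal 622)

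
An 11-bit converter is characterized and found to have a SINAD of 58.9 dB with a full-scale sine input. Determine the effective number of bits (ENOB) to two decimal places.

ENOB = (SINAD − 1.76) / 6.02 = (58.9 − 1.76)/6.02 = 9.492.

9.49 bits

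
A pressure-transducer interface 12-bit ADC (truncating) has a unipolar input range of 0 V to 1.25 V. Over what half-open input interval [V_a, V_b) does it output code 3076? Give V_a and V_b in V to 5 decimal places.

[0.93872 V, 0.93903 V)

LSB = 1.25/2^12 = 305.18 µV.
V_a = V_low + 3076·LSB = 0.938721 V; V_b = V_low + 3077·LSB = 0.939026 V.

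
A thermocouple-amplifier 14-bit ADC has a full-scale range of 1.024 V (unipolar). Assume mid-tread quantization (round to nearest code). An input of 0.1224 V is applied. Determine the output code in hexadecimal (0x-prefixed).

code 0x7A6 (decimal 1958)

Full-scale span = 1.024 V; LSB = 1.024/2^14 = 62.50 µV.
Input sits at 1958.400 steps above V_low.
round(1958.400) = 1958.
In hexadecimal (0x-prefixed): 0x7A6.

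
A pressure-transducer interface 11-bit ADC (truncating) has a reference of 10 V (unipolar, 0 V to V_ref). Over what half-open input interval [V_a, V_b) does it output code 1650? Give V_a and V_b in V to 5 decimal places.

[8.05664 V, 8.06152 V)

LSB = 10/2^11 = 4.883 mV.
V_a = V_low + 1650·LSB = 8.05664 V; V_b = V_low + 1651·LSB = 8.06152 V.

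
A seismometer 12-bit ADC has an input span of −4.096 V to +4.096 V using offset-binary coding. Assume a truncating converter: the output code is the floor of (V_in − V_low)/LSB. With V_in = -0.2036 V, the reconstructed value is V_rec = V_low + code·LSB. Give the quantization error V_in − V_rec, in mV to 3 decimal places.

One LSB is 8.192 V / 4096 = 2.000 mV.
(V_in − V_low)/LSB = (-0.2036 − (−4.096))/0.002 = 1946.2000 → code 1946 (floor).
Reconstructed: -0.204 V.
V_in − V_rec = 0.0004 V = 0.400 mV.

0.400 mV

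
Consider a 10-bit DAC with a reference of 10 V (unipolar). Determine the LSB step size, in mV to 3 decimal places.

Full-scale span = 10 V.
LSB = 10 / 2^10 = 10 / 1024 = 0.00976562 V = 9.766 mV.

9.766 mV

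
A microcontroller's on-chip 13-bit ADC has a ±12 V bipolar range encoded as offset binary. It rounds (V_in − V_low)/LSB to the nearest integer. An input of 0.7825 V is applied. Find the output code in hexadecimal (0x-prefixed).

code 0x110B (decimal 4363)

With 8192 levels over 24 V, one step is 2.930 mV.
(0.7825 − (−12)) / 0.00292969 = 4363.093 LSBs.
round(4363.093) = 4363.
In hexadecimal (0x-prefixed): 0x110B.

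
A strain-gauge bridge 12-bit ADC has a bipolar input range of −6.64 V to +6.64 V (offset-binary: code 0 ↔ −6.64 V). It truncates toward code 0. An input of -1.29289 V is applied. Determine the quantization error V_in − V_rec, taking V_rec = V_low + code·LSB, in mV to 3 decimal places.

0.743 mV

One LSB is 13.28 V / 4096 = 3.242 mV.
Scaled input = 1649.2291 LSBs, so code = 1649.
Reconstructed: -1.2936328 V.
Error = -1.29289 − (−1.2936328) = 0.000742812 V = 0.743 mV.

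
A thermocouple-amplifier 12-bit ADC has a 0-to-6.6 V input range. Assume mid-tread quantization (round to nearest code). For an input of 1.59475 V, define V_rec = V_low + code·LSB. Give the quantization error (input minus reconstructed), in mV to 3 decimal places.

-0.465 mV

Step size: 6.6 V ÷ 2^12 = 1.611 mV.
Scaled input = 989.7115 LSBs, so code = 990.
Reconstructed: 1.5952148 V.
Error = 1.59475 − 1.5952148 = -0.000464844 V = -0.465 mV.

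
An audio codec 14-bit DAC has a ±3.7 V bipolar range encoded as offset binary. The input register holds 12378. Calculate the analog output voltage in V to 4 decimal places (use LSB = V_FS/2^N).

1.8906 V

LSB = 7.4 V / 2^14 = 451.66 µV.
V_out = (−3.7) + 12378 × 0.00045166 V = 1.89065 V.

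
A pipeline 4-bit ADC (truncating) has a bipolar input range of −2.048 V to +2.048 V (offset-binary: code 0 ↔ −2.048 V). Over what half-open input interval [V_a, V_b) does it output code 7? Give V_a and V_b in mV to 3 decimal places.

LSB = 4.096/2^4 = 256.000 mV.
V_a = V_low + 7·LSB = -0.256 V; V_b = V_low + 8·LSB = 0 V.

[-256.000 mV, 0.000 mV)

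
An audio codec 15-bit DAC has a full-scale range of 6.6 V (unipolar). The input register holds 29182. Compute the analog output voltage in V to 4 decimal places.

5.8777 V

LSB = 6.6 V / 2^15 = 201.42 µV.
V_out = 0 + 29182 × 0.000201416 V = 5.87772 V.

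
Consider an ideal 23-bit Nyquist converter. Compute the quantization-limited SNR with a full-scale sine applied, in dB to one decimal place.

140.2 dB

SNR ≈ 6.02·N + 1.76 dB = 6.02·23 + 1.76 = 140.22 dB.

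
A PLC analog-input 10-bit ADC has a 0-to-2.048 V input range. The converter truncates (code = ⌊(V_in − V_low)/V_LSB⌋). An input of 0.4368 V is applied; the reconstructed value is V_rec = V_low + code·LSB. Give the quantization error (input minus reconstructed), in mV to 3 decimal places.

0.800 mV

One LSB is 2.048 V / 1024 = 2.000 mV.
(V_in − V_low)/LSB = (0.4368 − 0)/0.002 = 218.4000 → code 218 (floor).
Code 218 maps back to 0 + 218×0.002 V = 0.436 V.
Error = 0.4368 − 0.436 = 0.0008 V = 0.800 mV.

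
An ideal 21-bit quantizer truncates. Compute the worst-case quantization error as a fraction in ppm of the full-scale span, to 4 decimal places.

Truncating → worst-case error = 1 LSB = V_FS/2^21, so 1e+06/2097152 = 0.476837 ppm of full scale.

0.4768 ppm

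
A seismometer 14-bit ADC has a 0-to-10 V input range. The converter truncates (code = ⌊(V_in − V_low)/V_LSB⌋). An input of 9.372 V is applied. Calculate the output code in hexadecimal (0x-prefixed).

LSB = 10 V / 16384 = 0.610 mV.
Input sits at 15355.085 steps above V_low.
So the output code is 15355.
In hexadecimal (0x-prefixed): 0x3BFB.

code 0x3BFB (decimal 15355)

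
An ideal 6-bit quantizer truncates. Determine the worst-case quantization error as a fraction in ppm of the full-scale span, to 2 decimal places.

15625.00 ppm

Truncating → worst-case error = 1 LSB = V_FS/2^6, so 1e+06/64 = 15625 ppm of full scale.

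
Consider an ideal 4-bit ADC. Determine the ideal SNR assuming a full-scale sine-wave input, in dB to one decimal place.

25.8 dB

SNR ≈ 6.02·N + 1.76 dB = 6.02·4 + 1.76 = 25.84 dB.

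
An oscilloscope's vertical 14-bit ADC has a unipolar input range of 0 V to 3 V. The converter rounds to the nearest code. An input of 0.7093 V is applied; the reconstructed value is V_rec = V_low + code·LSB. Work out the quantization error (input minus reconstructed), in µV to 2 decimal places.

-50.59 µV

One LSB is 3 V / 16384 = 183.11 µV.
(V_in − V_low)/LSB = (0.7093 − 0)/0.000183105 = 3873.7237 → code 3874 (round).
V_rec = 0 + 3874·0.000183105 = 0.70935059 V.
Difference: -5.05859e-05 V → -50.59 µV.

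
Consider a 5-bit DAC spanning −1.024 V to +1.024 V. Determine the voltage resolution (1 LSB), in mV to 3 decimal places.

64.000 mV

Full-scale span = 2.048 V.
LSB = 2.048 / 2^5 = 2.048 / 32 = 0.064 V = 64.000 mV.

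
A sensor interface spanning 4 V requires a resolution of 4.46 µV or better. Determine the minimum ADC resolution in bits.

Number of steps required ≥ 4 V / 4.46 µV = 896860.99.
Need 2^N ≥ 896860.99; 2^19 = 524288, 2^20 = 1048576.
Minimum N = 20.

20 bits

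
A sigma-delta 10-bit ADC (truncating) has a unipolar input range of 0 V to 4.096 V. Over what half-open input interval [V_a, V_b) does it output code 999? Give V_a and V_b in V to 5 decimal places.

LSB = 4.096/2^10 = 4.000 mV.
V_a = V_low + 999·LSB = 3.996 V; V_b = V_low + 1000·LSB = 4 V.

[3.99600 V, 4.00000 V)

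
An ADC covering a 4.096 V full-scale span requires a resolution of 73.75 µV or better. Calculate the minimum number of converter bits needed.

16 bits

Number of steps required ≥ 4.096 V / 73.75 µV = 55538.98.
Need 2^N ≥ 55538.98; 2^15 = 32768, 2^16 = 65536.
Minimum N = 16.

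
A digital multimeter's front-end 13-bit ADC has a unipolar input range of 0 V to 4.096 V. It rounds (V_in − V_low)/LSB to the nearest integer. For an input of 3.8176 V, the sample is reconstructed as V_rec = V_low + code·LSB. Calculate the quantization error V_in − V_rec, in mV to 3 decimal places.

0.100 mV

LSB = 4.096/2^13 = 0.500 mV.
(V_in − V_low)/LSB = (3.8176 − 0)/0.0005 = 7635.2000 → code 7635 (round).
Code 7635 maps back to 0 + 7635×0.0005 V = 3.8175 V.
Difference: 0.0001 V → 0.100 mV.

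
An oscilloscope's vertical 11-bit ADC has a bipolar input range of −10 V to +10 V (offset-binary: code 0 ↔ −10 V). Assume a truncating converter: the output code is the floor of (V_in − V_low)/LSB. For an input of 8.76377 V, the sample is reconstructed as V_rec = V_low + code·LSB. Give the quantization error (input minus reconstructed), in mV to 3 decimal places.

Step size: 20 V ÷ 2^11 = 9.766 mV.
Scaled input = 1921.4100 LSBs, so code = 1921.
Reconstructed: 8.7597656 V.
Difference: 0.00400438 V → 4.004 mV.

4.004 mV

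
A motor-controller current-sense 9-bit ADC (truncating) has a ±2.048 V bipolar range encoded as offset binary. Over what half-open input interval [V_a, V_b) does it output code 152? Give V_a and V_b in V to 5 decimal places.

[-0.83200 V, -0.82400 V)

LSB = 4.096/2^9 = 8.000 mV.
V_a = V_low + 152·LSB = -0.832 V; V_b = V_low + 153·LSB = -0.824 V.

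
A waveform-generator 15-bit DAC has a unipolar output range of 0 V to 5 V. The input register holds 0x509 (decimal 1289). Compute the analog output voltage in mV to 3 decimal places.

196.686 mV

LSB = 5 V / 2^15 = 152.59 µV.
Code 0x509 = 1289 decimal.
V_out = 0 + 1289 × 0.000152588 V = 0.196686 V.
= 196.686 mV.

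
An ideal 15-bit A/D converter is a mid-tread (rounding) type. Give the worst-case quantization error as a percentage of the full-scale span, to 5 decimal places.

Rounding → worst-case error = ½ LSB = V_FS/2^16, so 100/65536 = 0.00152588 % of full scale.

0.00153 %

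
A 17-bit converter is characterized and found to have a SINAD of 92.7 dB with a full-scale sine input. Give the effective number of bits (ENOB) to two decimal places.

ENOB = (SINAD − 1.76) / 6.02 = (92.7 − 1.76)/6.02 = 15.106.

15.11 bits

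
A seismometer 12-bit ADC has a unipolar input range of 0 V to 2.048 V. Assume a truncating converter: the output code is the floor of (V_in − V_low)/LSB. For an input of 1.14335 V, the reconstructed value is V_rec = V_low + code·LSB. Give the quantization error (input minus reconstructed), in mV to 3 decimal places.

0.350 mV

Step size: 2.048 V ÷ 2^12 = 0.500 mV.
(V_in − V_low)/LSB = (1.14335 − 0)/0.0005 = 2286.7000 → code 2286 (floor).
Reconstructed: 1.143 V.
V_in − V_rec = 0.00035 V = 0.350 mV.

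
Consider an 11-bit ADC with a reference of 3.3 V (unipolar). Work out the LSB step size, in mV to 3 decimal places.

Full-scale span = 3.3 V.
LSB = 3.3 / 2^11 = 3.3 / 2048 = 0.00161133 V = 1.611 mV.

1.611 mV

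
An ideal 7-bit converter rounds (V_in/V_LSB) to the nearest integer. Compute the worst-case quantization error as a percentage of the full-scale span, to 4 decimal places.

Rounding → worst-case error = ½ LSB = V_FS/2^8, so 100/256 = 0.390625 % of full scale.

0.3906 %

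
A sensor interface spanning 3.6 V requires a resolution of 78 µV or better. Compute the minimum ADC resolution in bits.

Number of steps required ≥ 3.6 V / 78 µV = 46153.85.
Need 2^N ≥ 46153.85; 2^15 = 32768, 2^16 = 65536.
Minimum N = 16.

16 bits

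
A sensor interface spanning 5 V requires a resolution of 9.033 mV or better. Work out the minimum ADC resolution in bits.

10 bits

Number of steps required ≥ 5 V / 9.033 mV = 553.53.
Need 2^N ≥ 553.53; 2^9 = 512, 2^10 = 1024.
Minimum N = 10.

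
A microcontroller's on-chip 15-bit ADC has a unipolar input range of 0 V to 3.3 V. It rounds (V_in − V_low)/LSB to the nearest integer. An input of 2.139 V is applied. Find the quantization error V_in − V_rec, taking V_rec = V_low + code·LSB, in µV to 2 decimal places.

One LSB is 3.3 V / 32768 = 100.71 µV.
(V_in − V_low)/LSB = (2.139 − 0)/0.000100708 = 21239.6218 → code 21240 (round).
Code 21240 maps back to 0 + 21240×0.000100708 V = 2.1390381 V.
Error = 2.139 − 2.1390381 = -3.80859e-05 V = -38.09 µV.

-38.09 µV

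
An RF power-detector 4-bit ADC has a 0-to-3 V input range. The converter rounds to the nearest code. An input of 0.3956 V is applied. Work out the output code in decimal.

Full-scale span = 3 V; LSB = 3/2^4 = 187.500 mV.
Input sits at 2.110 steps above V_low.
round(2.110) = 2.

code 2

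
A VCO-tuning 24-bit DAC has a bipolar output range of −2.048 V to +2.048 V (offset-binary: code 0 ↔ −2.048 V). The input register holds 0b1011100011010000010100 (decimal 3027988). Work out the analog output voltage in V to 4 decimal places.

LSB = 4.096 V / 2^24 = 0.24 µV.
Code 0b1011100011010000010100 = 3027988 decimal.
V_out = (−2.048) + 3027988 × 2.44141e-07 V = -1.30875 V.

-1.3087 V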